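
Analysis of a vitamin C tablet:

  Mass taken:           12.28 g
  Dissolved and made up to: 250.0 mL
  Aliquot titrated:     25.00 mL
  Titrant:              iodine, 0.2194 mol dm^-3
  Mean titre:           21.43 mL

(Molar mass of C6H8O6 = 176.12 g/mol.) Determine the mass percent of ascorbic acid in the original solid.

67.43 %

C6H8O6 + I2 → C6H6O6 + 2 HI
n(I2) per titration = 0.02143 × 0.2194 = 4.702 × 10^-3 mol
n(C6H8O6) in each aliquot = 4.702 × 10^-3 mol (1:1 ratio)
n(C6H8O6) in the whole flask = 4.702 × 10^-3 × 250.0/25.00 = 0.04702 mol
mass of C6H8O6 = 0.04702 × 176.12 = 8.281 g
% C6H8O6 = 8.281 / 12.28 × 100 = 67.43 %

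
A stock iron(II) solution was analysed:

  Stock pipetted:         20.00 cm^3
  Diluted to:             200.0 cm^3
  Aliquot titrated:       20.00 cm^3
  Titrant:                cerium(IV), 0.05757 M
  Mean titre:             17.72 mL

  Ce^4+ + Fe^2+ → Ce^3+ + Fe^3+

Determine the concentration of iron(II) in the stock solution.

n(Ce4+) = 0.01772 × 0.05757 = 1.020 × 10^-3 mol
n(Fe2+) in the aliquot = 1.020 × 10^-3 mol (1:1 ratio)
[Fe2+]_dilute = 1.020 × 10^-3 / 0.02000 = 0.05101 mol/L
Dilution factor = 200.0 / 20.00 = 10.00
[Fe2+]_stock = 0.05101 × 10.00 = 0.5101 mol/L

0.5101 M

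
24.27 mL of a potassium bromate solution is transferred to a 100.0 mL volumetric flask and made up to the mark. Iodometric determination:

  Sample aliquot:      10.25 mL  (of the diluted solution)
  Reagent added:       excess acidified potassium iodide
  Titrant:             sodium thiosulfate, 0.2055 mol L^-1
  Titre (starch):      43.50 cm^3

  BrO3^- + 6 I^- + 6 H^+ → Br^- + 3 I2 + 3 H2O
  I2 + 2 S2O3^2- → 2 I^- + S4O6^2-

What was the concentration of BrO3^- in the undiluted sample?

0.5989 mol/L

n(S2O3^2-) = 0.04350 × 0.2055 = 8.939 × 10^-3 mol
n(I2) = n(S2O3^2-)/2 = 4.470 × 10^-3 mol
From the 1:3 ratio, n(BrO3^-) in the aliquot = 1/3 × 4.470 × 10^-3 = 1.490 × 10^-3 mol
[BrO3^-]_dilute = 1.490 × 10^-3 / 0.01025 = 0.1454 mol/L
[BrO3^-]_original = 0.1454 × 100.0/24.27 = 0.5989 mol/L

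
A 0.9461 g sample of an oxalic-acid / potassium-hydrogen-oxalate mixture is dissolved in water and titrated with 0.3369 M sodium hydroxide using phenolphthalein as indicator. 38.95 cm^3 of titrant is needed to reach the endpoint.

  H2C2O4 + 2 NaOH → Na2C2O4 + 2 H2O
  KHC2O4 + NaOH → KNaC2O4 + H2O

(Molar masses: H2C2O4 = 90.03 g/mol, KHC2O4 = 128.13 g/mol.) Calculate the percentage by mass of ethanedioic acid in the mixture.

n(NaOH) = 0.03895 × 0.3369 = 0.01312 mol
Let x = n(H2C2O4), y = n(KHC2O4).
Titrant: 2x + 1y = 0.01312;  mass: 90.03x + 128.13y = 0.9461
Solving, x = 4.423 × 10^-3 mol, y = 4.276 × 10^-3 mol
mass of H2C2O4 = 4.423 × 10^-3 × 90.03 = 0.3982 g
% H2C2O4 = 0.3982 / 0.9461 × 100 = 42.09 %

42.09 %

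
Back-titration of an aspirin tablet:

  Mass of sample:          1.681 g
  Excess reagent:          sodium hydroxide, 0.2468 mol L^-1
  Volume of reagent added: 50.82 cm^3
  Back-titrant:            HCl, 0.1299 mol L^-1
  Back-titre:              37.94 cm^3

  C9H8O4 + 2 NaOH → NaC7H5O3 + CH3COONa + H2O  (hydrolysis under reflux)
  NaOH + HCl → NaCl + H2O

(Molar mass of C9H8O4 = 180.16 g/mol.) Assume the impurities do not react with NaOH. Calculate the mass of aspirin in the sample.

n(NaOH) added = 0.05082 × 0.2468 = 0.01254 mol
n(HCl) used in back-titration = 0.03794 × 0.1299 = 4.928 × 10^-3 mol
n(NaOH) left over = 4.928 × 10^-3 mol (1:1 ratio)
n(NaOH) consumed by analyte = 0.01254 − 4.928 × 10^-3 = 7.614 × 10^-3 mol
From the 1:2 ratio, n(C9H8O4) = 1/2 × 7.614 × 10^-3 = 3.807 × 10^-3 mol
mass of C9H8O4 = 3.807 × 10^-3 × 180.16 = 0.6859 g

0.6859 g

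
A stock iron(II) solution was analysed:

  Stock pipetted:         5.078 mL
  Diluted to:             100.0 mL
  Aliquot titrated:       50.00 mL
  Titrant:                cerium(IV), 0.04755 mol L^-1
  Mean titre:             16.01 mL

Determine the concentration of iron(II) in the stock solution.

0.2998 mol/L

Ce^4+ + Fe^2+ → Ce^3+ + Fe^3+
n(Ce4+) = 0.01601 × 0.04755 = 7.613 × 10^-4 mol
n(Fe2+) in the aliquot = 7.613 × 10^-4 mol (1:1 ratio)
[Fe2+]_dilute = 7.613 × 10^-4 / 0.05000 = 0.01523 mol/L
Dilution factor = 100.0 / 5.078 = 19.69
[Fe2+]_stock = 0.01523 × 19.69 = 0.2998 mol/L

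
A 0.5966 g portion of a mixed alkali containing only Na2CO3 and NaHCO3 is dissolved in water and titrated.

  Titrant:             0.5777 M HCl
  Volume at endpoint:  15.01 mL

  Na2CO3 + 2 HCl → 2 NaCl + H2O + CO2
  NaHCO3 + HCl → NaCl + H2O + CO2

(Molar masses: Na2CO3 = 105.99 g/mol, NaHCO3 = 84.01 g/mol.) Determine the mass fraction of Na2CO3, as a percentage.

37.77 %

n(HCl) = 0.01501 × 0.5777 = 8.671 × 10^-3 mol
Let x = n(Na2CO3), y = n(NaHCO3).
Titrant: 2x + 1y = 8.671 × 10^-3;  mass: 105.99x + 84.01y = 0.5966
Solving, x = 2.126 × 10^-3 mol, y = 4.419 × 10^-3 mol
mass of Na2CO3 = 2.126 × 10^-3 × 105.99 = 0.2253 g
% Na2CO3 = 0.2253 / 0.5966 × 100 = 37.77 %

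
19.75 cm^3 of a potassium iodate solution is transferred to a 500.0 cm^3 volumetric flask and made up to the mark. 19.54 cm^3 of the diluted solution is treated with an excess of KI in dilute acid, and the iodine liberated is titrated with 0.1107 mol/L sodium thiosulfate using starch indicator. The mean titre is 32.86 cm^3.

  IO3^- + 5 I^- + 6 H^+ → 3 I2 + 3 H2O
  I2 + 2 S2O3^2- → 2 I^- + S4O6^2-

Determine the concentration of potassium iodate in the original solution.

n(S2O3^2-) = 0.03286 × 0.1107 = 3.638 × 10^-3 mol
n(I2) = n(S2O3^2-)/2 = 1.819 × 10^-3 mol
From the 1:3 ratio, n(IO3^-) in the aliquot = 1/3 × 1.819 × 10^-3 = 6.063 × 10^-4 mol
[IO3^-]_dilute = 6.063 × 10^-4 / 0.01954 = 0.03103 mol/L
[IO3^-]_original = 0.03103 × 500.0/19.75 = 0.7855 mol/L

0.7855 mol/L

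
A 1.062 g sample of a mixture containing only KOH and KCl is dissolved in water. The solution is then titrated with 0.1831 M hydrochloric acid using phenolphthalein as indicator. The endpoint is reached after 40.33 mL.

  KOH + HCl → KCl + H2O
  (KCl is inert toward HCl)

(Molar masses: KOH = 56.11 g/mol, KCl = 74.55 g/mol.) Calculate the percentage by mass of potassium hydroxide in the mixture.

n(HCl) = 0.04033 × 0.1831 = 7.384 × 10^-3 mol
Let x = n(KOH), y = n(KCl).
Titrant: 1x = 7.384 × 10^-3;  mass: 56.11x + 74.55y = 1.062
Solving, x = 7.384 × 10^-3 mol, y = 8.688 × 10^-3 mol
mass of KOH = 7.384 × 10^-3 × 56.11 = 0.4143 g
% KOH = 0.4143 / 1.062 × 100 = 39.02 %

39.02 %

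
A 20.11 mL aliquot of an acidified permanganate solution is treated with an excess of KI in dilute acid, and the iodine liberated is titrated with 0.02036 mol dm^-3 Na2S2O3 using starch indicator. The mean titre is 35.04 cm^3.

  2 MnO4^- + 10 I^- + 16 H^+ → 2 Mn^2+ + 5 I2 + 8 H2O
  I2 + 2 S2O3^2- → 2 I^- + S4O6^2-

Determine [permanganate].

0.007095 mol/L

n(S2O3^2-) = 0.03504 × 0.02036 = 7.134 × 10^-4 mol
n(I2) = n(S2O3^2-)/2 = 3.567 × 10^-4 mol
From the 2:5 ratio, n(MnO4^-) in the aliquot = 2/5 × 3.567 × 10^-4 = 1.427 × 10^-4 mol
[MnO4^-] = 1.427 × 10^-4 / 0.02011 = 0.007095 mol/L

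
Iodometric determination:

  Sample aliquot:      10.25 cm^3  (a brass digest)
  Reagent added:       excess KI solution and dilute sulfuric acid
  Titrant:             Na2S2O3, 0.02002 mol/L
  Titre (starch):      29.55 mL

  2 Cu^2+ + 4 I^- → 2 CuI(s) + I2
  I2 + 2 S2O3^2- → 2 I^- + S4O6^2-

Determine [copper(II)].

n(S2O3^2-) = 0.02955 × 0.02002 = 5.916 × 10^-4 mol
n(I2) = n(S2O3^2-)/2 = 2.958 × 10^-4 mol
From the 2:1 ratio, n(Cu2+) in the aliquot = 2/1 × 2.958 × 10^-4 = 5.916 × 10^-4 mol
[Cu2+] = 5.916 × 10^-4 / 0.01025 = 0.05772 mol/L

0.05772 mol/L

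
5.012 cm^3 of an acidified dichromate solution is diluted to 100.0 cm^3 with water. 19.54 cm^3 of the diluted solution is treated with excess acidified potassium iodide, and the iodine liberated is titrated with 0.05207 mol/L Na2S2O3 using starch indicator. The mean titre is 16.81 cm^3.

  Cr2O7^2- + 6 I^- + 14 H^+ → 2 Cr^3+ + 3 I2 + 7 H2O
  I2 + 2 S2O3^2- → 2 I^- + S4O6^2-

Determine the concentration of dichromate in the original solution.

n(S2O3^2-) = 0.01681 × 0.05207 = 8.753 × 10^-4 mol
n(I2) = n(S2O3^2-)/2 = 4.376 × 10^-4 mol
From the 1:3 ratio, n(Cr2O7^2-) in the aliquot = 1/3 × 4.376 × 10^-4 = 1.459 × 10^-4 mol
[Cr2O7^2-]_dilute = 1.459 × 10^-4 / 0.01954 = 0.007466 mol/L
[Cr2O7^2-]_original = 0.007466 × 100.0/5.012 = 0.1490 mol/L

0.1490 mol/L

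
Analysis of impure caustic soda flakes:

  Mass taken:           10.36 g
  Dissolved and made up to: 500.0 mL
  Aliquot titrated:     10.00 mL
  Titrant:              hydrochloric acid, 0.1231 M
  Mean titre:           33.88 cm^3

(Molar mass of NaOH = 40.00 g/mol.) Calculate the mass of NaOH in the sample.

NaOH + HCl → NaCl + H2O
n(HCl) per titration = 0.03388 × 0.1231 = 4.171 × 10^-3 mol
n(NaOH) in each aliquot = 4.171 × 10^-3 mol (1:1 ratio)
n(NaOH) in the whole flask = 4.171 × 10^-3 × 500.0/10.00 = 0.2085 mol
mass of NaOH = 0.2085 × 40.00 = 8.341 g

8.341 g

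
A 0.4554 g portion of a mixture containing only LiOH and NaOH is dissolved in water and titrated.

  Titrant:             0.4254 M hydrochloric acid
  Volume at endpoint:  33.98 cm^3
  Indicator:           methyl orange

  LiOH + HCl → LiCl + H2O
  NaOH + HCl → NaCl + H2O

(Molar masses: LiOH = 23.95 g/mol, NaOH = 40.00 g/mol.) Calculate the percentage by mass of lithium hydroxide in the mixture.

40.24 %

n(HCl) = 0.03398 × 0.4254 = 0.01446 mol
Let x = n(LiOH), y = n(NaOH).
Titrant: 1x + 1y = 0.01446;  mass: 23.95x + 40.00y = 0.4554
Solving, x = 7.651 × 10^-3 mol, y = 6.804 × 10^-3 mol
mass of LiOH = 7.651 × 10^-3 × 23.95 = 0.1832 g
% LiOH = 0.1832 / 0.4554 × 100 = 40.24 %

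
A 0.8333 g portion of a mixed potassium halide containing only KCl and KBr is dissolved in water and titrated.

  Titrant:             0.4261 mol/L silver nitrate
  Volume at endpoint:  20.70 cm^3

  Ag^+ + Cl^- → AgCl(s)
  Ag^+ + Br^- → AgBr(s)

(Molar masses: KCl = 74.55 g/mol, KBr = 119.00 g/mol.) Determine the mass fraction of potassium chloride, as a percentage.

43.54 %

n(AgNO3) = 0.02070 × 0.4261 = 8.820 × 10^-3 mol
Let x = n(KCl), y = n(KBr).
Titrant: 1x + 1y = 8.820 × 10^-3;  mass: 74.55x + 119.00y = 0.8333
Solving, x = 4.866 × 10^-3 mol, y = 3.954 × 10^-3 mol
mass of KCl = 4.866 × 10^-3 × 74.55 = 0.3628 g
% KCl = 0.3628 / 0.8333 × 100 = 43.54 %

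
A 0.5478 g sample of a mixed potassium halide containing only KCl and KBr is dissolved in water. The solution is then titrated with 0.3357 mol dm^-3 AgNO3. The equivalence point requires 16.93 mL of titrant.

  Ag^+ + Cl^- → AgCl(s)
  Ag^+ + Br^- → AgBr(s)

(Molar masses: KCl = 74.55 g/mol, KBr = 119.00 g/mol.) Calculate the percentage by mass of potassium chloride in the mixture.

39.35 %

n(AgNO3) = 0.01693 × 0.3357 = 5.683 × 10^-3 mol
Let x = n(KCl), y = n(KBr).
Titrant: 1x + 1y = 5.683 × 10^-3;  mass: 74.55x + 119.00y = 0.5478
Solving, x = 2.891 × 10^-3 mol, y = 2.792 × 10^-3 mol
mass of KCl = 2.891 × 10^-3 × 74.55 = 0.2156 g
% KCl = 0.2156 / 0.5478 × 100 = 39.35 %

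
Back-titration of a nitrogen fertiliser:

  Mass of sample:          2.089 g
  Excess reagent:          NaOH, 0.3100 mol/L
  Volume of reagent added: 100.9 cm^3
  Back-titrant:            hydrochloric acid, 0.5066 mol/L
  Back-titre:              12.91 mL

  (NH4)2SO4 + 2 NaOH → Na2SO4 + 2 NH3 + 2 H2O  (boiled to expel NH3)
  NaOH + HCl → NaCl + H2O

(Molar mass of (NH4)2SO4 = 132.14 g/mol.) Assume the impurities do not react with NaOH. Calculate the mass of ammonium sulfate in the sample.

n(NaOH) added = 0.1009 × 0.3100 = 0.03128 mol
n(HCl) used in back-titration = 0.01291 × 0.5066 = 6.540 × 10^-3 mol
n(NaOH) left over = 6.540 × 10^-3 mol (1:1 ratio)
n(NaOH) consumed by analyte = 0.03128 − 6.540 × 10^-3 = 0.02474 mol
From the 1:2 ratio, n((NH4)2SO4) = 1/2 × 0.02474 = 0.01237 mol
mass of (NH4)2SO4 = 0.01237 × 132.14 = 1.634 g

1.634 g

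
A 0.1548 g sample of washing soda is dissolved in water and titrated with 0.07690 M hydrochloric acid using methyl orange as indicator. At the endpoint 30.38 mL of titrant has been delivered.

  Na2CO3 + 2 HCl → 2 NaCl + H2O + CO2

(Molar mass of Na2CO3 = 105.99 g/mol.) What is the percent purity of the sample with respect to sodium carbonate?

n(HCl) = 0.03038 L × 0.07690 mol/L = 2.336 × 10^-3 mol
From the 1:2 ratio, n(Na2CO3) = 1/2 × 2.336 × 10^-3 = 1.168 × 10^-3 mol
mass of Na2CO3 = 1.168 × 10^-3 × 105.99 g/mol = 0.1238 g
% Na2CO3 = 0.1238 / 0.1548 × 100 = 79.98 %

79.98 %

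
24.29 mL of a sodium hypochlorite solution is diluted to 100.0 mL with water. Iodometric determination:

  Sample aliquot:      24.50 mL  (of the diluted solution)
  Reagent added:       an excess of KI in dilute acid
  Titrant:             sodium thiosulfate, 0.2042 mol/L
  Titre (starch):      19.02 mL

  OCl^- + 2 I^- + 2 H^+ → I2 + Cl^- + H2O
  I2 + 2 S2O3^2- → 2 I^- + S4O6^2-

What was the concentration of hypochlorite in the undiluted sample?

n(S2O3^2-) = 0.01902 × 0.2042 = 3.884 × 10^-3 mol
n(I2) = n(S2O3^2-)/2 = 1.942 × 10^-3 mol
n(OCl^-) in the aliquot = 1.942 × 10^-3 mol (1:1 ratio)
[OCl^-]_dilute = 1.942 × 10^-3 / 0.02450 = 0.07926 mol/L
[OCl^-]_original = 0.07926 × 100.0/24.29 = 0.3263 mol/L

0.3263 mol/L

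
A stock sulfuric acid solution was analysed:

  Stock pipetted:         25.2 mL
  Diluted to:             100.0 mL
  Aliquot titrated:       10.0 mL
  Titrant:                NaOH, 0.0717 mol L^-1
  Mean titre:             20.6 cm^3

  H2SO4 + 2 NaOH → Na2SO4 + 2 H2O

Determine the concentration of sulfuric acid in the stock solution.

0.293 mol/L

n(NaOH) = 0.0206 × 0.0717 = 1.48 × 10^-3 mol
From the 1:2 ratio, n(H2SO4) in the aliquot = 1/2 × 1.48 × 10^-3 = 7.39 × 10^-4 mol
[H2SO4]_dilute = 7.39 × 10^-4 / 0.0100 = 0.0739 mol/L
Dilution factor = 100.0 / 25.2 = 3.968
[H2SO4]_stock = 0.0739 × 3.968 = 0.293 mol/L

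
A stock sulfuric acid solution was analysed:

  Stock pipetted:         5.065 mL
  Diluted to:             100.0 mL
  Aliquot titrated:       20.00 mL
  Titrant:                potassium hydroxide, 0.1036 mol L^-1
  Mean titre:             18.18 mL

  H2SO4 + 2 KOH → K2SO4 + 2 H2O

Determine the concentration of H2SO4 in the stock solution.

0.9296 mol/L

n(KOH) = 0.01818 × 0.1036 = 1.883 × 10^-3 mol
From the 1:2 ratio, n(H2SO4) in the aliquot = 1/2 × 1.883 × 10^-3 = 9.417 × 10^-4 mol
[H2SO4]_dilute = 9.417 × 10^-4 / 0.02000 = 0.04709 mol/L
Dilution factor = 100.0 / 5.065 = 19.74
[H2SO4]_stock = 0.04709 × 19.74 = 0.9296 mol/L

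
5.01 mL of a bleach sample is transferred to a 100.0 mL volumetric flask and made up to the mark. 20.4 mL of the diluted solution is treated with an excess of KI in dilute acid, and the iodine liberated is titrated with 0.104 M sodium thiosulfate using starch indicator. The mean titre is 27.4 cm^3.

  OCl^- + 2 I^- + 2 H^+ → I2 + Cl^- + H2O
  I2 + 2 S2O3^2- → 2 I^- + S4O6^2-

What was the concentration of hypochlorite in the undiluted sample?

n(S2O3^2-) = 0.0274 × 0.104 = 2.85 × 10^-3 mol
n(I2) = n(S2O3^2-)/2 = 1.42 × 10^-3 mol
n(OCl^-) in the aliquot = 1.42 × 10^-3 mol (1:1 ratio)
[OCl^-]_dilute = 1.42 × 10^-3 / 0.0204 = 0.0698 mol/L
[OCl^-]_original = 0.0698 × 100.0/5.01 = 1.39 mol/L

1.39 M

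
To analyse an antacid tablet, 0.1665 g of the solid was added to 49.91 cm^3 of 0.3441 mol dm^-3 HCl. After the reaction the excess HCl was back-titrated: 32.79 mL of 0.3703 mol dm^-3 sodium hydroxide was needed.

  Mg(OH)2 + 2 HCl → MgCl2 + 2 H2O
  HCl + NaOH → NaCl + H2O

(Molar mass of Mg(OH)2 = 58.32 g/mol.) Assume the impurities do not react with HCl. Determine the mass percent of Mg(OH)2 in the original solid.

88.13 %

n(HCl) added = 0.04991 × 0.3441 = 0.01717 mol
n(NaOH) used in back-titration = 0.03279 × 0.3703 = 0.01214 mol
n(HCl) left over = 0.01214 mol (1:1 ratio)
n(HCl) consumed by analyte = 0.01717 − 0.01214 = 5.032 × 10^-3 mol
From the 1:2 ratio, n(Mg(OH)2) = 1/2 × 5.032 × 10^-3 = 2.516 × 10^-3 mol
mass of Mg(OH)2 = 2.516 × 10^-3 × 58.32 = 0.1467 g
% Mg(OH)2 = 0.1467 / 0.1665 × 100 = 88.13 %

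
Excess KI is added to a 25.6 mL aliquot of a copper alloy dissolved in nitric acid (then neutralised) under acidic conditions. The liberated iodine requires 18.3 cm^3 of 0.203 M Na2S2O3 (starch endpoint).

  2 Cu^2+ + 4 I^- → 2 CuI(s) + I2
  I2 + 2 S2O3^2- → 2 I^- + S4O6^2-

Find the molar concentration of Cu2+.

0.145 M

n(S2O3^2-) = 0.0183 × 0.203 = 3.71 × 10^-3 mol
n(I2) = n(S2O3^2-)/2 = 1.86 × 10^-3 mol
From the 2:1 ratio, n(Cu2+) in the aliquot = 2/1 × 1.86 × 10^-3 = 3.71 × 10^-3 mol
[Cu2+] = 3.71 × 10^-3 / 0.0256 = 0.145 mol/L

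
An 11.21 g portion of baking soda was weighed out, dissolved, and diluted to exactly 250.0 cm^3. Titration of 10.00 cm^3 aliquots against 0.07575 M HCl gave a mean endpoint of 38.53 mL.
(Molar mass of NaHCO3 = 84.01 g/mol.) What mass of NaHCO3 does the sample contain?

NaHCO3 + HCl → NaCl + H2O + CO2
n(HCl) per titration = 0.03853 × 0.07575 = 2.919 × 10^-3 mol
n(NaHCO3) in each aliquot = 2.919 × 10^-3 mol (1:1 ratio)
n(NaHCO3) in the whole flask = 2.919 × 10^-3 × 250.0/10.00 = 0.07297 mol
mass of NaHCO3 = 0.07297 × 84.01 = 6.130 g

6.130 g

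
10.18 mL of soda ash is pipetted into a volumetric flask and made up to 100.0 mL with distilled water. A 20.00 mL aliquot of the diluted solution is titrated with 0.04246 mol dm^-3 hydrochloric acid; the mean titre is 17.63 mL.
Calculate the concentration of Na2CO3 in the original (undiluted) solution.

0.1838 mol/L

Na2CO3 + 2 HCl → 2 NaCl + H2O + CO2
n(HCl) = 0.01763 × 0.04246 = 7.486 × 10^-4 mol
From the 1:2 ratio, n(Na2CO3) in the aliquot = 1/2 × 7.486 × 10^-4 = 3.743 × 10^-4 mol
[Na2CO3]_dilute = 3.743 × 10^-4 / 0.02000 = 0.01871 mol/L
Dilution factor = 100.0 / 10.18 = 9.823
[Na2CO3]_stock = 0.01871 × 9.823 = 0.1838 mol/L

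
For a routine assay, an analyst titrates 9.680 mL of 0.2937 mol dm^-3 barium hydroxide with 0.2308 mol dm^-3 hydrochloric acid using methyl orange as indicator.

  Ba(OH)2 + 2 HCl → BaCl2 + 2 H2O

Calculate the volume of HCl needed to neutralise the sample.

n(Ba(OH)2) = 0.009680 L × 0.2937 mol/L = 2.843 × 10^-3 mol
From the 2:1 stoichiometry, n(HCl) = 2/1 × 2.843 × 10^-3 = 5.686 × 10^-3 mol
V(HCl) = 5.686 × 10^-3 mol / 0.2308 mol/L = 0.02464 L = 24.64 mL

24.64 mL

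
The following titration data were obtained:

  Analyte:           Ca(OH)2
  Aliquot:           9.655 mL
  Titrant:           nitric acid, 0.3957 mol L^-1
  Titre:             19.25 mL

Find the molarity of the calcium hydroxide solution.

Ca(OH)2 + 2 HNO3 → Ca(NO3)2 + 2 H2O
n(HNO3) = 0.01925 L × 0.3957 mol/L = 7.617 × 10^-3 mol
From the 1:2 mole ratio, n(Ca(OH)2) = 1/2 × 7.617 × 10^-3 = 3.809 × 10^-3 mol
[Ca(OH)2] = 3.809 × 10^-3 mol / 0.009655 L = 0.3945 mol/L

0.3945 mol/L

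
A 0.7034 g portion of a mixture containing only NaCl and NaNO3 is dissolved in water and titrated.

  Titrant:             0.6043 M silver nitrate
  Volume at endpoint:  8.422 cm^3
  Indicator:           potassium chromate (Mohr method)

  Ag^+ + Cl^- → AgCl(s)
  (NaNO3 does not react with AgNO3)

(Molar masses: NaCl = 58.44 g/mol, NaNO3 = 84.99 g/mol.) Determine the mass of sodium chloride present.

0.2974 g

n(AgNO3) = 0.008422 × 0.6043 = 5.089 × 10^-3 mol
Let x = n(NaCl), y = n(NaNO3).
Titrant: 1x = 5.089 × 10^-3;  mass: 58.44x + 84.99y = 0.7034
Solving, x = 5.089 × 10^-3 mol, y = 4.777 × 10^-3 mol
mass of NaCl = 5.089 × 10^-3 × 58.44 = 0.2974 g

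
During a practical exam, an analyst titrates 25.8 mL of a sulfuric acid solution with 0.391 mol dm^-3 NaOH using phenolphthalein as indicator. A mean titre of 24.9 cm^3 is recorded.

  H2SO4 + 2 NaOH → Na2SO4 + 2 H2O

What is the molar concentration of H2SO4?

0.189 mol/L

n(NaOH) = 0.0249 L × 0.391 mol/L = 9.74 × 10^-3 mol
From the 1:2 mole ratio, n(H2SO4) = 1/2 × 9.74 × 10^-3 = 4.87 × 10^-3 mol
[H2SO4] = 4.87 × 10^-3 mol / 0.0258 L = 0.189 mol/L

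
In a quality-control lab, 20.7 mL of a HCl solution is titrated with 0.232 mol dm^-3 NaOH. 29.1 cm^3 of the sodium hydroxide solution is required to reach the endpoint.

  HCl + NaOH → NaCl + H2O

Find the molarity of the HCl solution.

0.326 mol/L

n(NaOH) = 0.0291 L × 0.232 mol/L = 6.75 × 10^-3 mol
n(HCl) = 6.75 × 10^-3 mol (1:1 mole ratio)
[HCl] = 6.75 × 10^-3 mol / 0.0207 L = 0.326 mol/L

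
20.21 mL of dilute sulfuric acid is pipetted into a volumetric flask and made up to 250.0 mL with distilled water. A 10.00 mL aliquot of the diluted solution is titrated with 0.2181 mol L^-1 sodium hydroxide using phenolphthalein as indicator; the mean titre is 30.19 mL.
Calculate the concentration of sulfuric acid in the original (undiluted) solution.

4.073 mol/L

H2SO4 + 2 NaOH → Na2SO4 + 2 H2O
n(NaOH) = 0.03019 × 0.2181 = 6.584 × 10^-3 mol
From the 1:2 ratio, n(H2SO4) in the aliquot = 1/2 × 6.584 × 10^-3 = 3.292 × 10^-3 mol
[H2SO4]_dilute = 3.292 × 10^-3 / 0.01000 = 0.3292 mol/L
Dilution factor = 250.0 / 20.21 = 12.37
[H2SO4]_stock = 0.3292 × 12.37 = 4.073 mol/L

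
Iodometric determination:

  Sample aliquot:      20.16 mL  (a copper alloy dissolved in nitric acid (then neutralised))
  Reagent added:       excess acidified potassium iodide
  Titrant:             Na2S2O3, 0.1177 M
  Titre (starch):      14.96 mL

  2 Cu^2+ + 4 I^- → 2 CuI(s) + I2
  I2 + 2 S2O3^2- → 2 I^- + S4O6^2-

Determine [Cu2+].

0.08734 M

n(S2O3^2-) = 0.01496 × 0.1177 = 1.761 × 10^-3 mol
n(I2) = n(S2O3^2-)/2 = 8.804 × 10^-4 mol
From the 2:1 ratio, n(Cu2+) in the aliquot = 2/1 × 8.804 × 10^-4 = 1.761 × 10^-3 mol
[Cu2+] = 1.761 × 10^-3 / 0.02016 = 0.08734 mol/L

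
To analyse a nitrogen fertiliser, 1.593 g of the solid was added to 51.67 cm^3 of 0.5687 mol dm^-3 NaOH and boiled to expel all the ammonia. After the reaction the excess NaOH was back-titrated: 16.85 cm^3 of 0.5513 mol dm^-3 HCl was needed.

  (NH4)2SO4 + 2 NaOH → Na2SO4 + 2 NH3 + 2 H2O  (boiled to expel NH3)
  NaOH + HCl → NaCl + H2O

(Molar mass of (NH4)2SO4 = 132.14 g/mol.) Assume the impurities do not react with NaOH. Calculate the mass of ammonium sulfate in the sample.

1.328 g

n(NaOH) added = 0.05167 × 0.5687 = 0.02938 mol
n(HCl) used in back-titration = 0.01685 × 0.5513 = 9.289 × 10^-3 mol
n(NaOH) left over = 9.289 × 10^-3 mol (1:1 ratio)
n(NaOH) consumed by analyte = 0.02938 − 9.289 × 10^-3 = 0.02010 mol
From the 1:2 ratio, n((NH4)2SO4) = 1/2 × 0.02010 = 0.01005 mol
mass of (NH4)2SO4 = 0.01005 × 132.14 = 1.328 g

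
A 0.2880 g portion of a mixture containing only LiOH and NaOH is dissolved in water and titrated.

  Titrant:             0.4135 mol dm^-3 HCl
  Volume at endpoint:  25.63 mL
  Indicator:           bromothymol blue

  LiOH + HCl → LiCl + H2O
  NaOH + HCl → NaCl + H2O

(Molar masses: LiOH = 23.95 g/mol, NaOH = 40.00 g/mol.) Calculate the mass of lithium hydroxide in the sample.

n(HCl) = 0.02563 × 0.4135 = 0.01060 mol
Let x = n(LiOH), y = n(NaOH).
Titrant: 1x + 1y = 0.01060;  mass: 23.95x + 40.00y = 0.2880
Solving, x = 8.469 × 10^-3 mol, y = 2.129 × 10^-3 mol
mass of LiOH = 8.469 × 10^-3 × 23.95 = 0.2028 g

0.2028 g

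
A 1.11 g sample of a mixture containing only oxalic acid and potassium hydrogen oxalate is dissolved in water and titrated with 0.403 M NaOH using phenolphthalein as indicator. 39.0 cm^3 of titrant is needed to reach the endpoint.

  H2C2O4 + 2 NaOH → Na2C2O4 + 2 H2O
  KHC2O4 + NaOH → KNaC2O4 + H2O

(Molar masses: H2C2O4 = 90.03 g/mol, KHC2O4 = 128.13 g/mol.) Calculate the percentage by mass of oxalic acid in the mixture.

44.1 %

n(NaOH) = 0.0390 × 0.403 = 0.0157 mol
Let x = n(H2C2O4), y = n(KHC2O4).
Titrant: 2x + 1y = 0.0157;  mass: 90.03x + 128.13y = 1.11
Solving, x = 5.44 × 10^-3 mol, y = 4.84 × 10^-3 mol
mass of H2C2O4 = 5.44 × 10^-3 × 90.03 = 0.490 g
% H2C2O4 = 0.490 / 1.11 × 100 = 44.1 %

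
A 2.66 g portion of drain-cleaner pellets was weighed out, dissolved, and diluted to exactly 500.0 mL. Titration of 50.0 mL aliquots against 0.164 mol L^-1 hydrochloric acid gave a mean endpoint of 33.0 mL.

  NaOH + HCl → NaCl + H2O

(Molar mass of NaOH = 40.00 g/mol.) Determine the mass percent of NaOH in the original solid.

n(HCl) per titration = 0.0330 × 0.164 = 5.41 × 10^-3 mol
n(NaOH) in each aliquot = 5.41 × 10^-3 mol (1:1 ratio)
n(NaOH) in the whole flask = 5.41 × 10^-3 × 500.0/50.0 = 0.0541 mol
mass of NaOH = 0.0541 × 40.00 = 2.16 g
% NaOH = 2.16 / 2.66 × 100 = 81.4 %

81.4 %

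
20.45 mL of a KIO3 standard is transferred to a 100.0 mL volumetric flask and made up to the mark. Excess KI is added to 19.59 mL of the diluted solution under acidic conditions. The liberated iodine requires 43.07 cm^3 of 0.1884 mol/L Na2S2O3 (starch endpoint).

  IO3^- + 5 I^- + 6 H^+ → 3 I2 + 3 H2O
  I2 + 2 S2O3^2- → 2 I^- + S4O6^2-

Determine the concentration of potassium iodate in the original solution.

n(S2O3^2-) = 0.04307 × 0.1884 = 8.114 × 10^-3 mol
n(I2) = n(S2O3^2-)/2 = 4.057 × 10^-3 mol
From the 1:3 ratio, n(IO3^-) in the aliquot = 1/3 × 4.057 × 10^-3 = 1.352 × 10^-3 mol
[IO3^-]_dilute = 1.352 × 10^-3 / 0.01959 = 0.06904 mol/L
[IO3^-]_original = 0.06904 × 100.0/20.45 = 0.3376 mol/L

0.3376 mol/L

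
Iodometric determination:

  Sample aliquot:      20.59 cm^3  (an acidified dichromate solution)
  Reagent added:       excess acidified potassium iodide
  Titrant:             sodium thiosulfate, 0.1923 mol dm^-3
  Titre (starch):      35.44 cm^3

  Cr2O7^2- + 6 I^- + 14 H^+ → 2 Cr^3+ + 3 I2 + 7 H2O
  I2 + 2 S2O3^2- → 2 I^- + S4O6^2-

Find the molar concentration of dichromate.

0.05517 mol/L

n(S2O3^2-) = 0.03544 × 0.1923 = 6.815 × 10^-3 mol
n(I2) = n(S2O3^2-)/2 = 3.408 × 10^-3 mol
From the 1:3 ratio, n(Cr2O7^2-) in the aliquot = 1/3 × 3.408 × 10^-3 = 1.136 × 10^-3 mol
[Cr2O7^2-] = 1.136 × 10^-3 / 0.02059 = 0.05517 mol/L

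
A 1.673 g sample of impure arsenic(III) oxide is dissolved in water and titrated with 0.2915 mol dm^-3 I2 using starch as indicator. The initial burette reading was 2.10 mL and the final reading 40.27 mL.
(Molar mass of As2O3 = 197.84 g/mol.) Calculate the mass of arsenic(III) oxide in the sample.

1.101 g

As2O3 + 2 I2 + 2 H2O → As2O5 + 4 HI
n(I2) = 0.03817 L × 0.2915 mol/L = 0.01113 mol
From the 1:2 ratio, n(As2O3) = 1/2 × 0.01113 = 5.563 × 10^-3 mol
mass of As2O3 = 5.563 × 10^-3 × 197.84 g/mol = 1.101 g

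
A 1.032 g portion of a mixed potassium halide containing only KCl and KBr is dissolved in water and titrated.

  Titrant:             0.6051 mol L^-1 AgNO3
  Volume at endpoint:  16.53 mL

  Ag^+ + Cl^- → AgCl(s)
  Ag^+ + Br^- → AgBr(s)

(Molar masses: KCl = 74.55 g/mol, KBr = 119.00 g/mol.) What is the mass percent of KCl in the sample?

25.72 %

n(AgNO3) = 0.01653 × 0.6051 = 0.01000 mol
Let x = n(KCl), y = n(KBr).
Titrant: 1x + 1y = 0.01000;  mass: 74.55x + 119.00y = 1.032
Solving, x = 3.561 × 10^-3 mol, y = 6.442 × 10^-3 mol
mass of KCl = 3.561 × 10^-3 × 74.55 = 0.2655 g
% KCl = 0.2655 / 1.032 × 100 = 25.72 %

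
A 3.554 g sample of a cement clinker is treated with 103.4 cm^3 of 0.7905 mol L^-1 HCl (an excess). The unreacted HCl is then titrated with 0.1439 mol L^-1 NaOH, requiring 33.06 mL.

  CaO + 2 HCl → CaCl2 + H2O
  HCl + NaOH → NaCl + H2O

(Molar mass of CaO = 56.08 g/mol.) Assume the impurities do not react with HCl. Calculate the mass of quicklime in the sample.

n(HCl) added = 0.1034 × 0.7905 = 0.08174 mol
n(NaOH) used in back-titration = 0.03306 × 0.1439 = 4.757 × 10^-3 mol
n(HCl) left over = 4.757 × 10^-3 mol (1:1 ratio)
n(HCl) consumed by analyte = 0.08174 − 4.757 × 10^-3 = 0.07698 mol
From the 1:2 ratio, n(CaO) = 1/2 × 0.07698 = 0.03849 mol
mass of CaO = 0.03849 × 56.08 = 2.159 g

2.159 g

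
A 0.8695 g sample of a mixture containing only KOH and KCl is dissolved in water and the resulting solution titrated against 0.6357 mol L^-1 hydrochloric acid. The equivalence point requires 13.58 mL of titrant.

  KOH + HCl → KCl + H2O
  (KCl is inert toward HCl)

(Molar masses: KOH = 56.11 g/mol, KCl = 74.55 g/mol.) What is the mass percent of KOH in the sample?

n(HCl) = 0.01358 × 0.6357 = 8.633 × 10^-3 mol
Let x = n(KOH), y = n(KCl).
Titrant: 1x = 8.633 × 10^-3;  mass: 56.11x + 74.55y = 0.8695
Solving, x = 8.633 × 10^-3 mol, y = 5.166 × 10^-3 mol
mass of KOH = 8.633 × 10^-3 × 56.11 = 0.4844 g
% KOH = 0.4844 / 0.8695 × 100 = 55.71 %

55.71 %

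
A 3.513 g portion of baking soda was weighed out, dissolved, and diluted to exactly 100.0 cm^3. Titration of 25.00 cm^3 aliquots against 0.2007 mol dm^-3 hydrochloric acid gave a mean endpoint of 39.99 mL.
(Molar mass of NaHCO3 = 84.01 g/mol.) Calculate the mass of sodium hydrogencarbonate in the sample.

NaHCO3 + HCl → NaCl + H2O + CO2
n(HCl) per titration = 0.03999 × 0.2007 = 8.026 × 10^-3 mol
n(NaHCO3) in each aliquot = 8.026 × 10^-3 mol (1:1 ratio)
n(NaHCO3) in the whole flask = 8.026 × 10^-3 × 100.0/25.00 = 0.03210 mol
mass of NaHCO3 = 0.03210 × 84.01 = 2.697 g

2.697 g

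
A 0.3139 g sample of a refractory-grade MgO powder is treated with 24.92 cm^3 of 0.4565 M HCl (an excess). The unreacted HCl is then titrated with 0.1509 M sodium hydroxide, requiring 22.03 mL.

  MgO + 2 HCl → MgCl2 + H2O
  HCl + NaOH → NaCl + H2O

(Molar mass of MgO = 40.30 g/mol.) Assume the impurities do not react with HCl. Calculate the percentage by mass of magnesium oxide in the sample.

51.69 %

n(HCl) added = 0.02492 × 0.4565 = 0.01138 mol
n(NaOH) used in back-titration = 0.02203 × 0.1509 = 3.324 × 10^-3 mol
n(HCl) left over = 3.324 × 10^-3 mol (1:1 ratio)
n(HCl) consumed by analyte = 0.01138 − 3.324 × 10^-3 = 8.052 × 10^-3 mol
From the 1:2 ratio, n(MgO) = 1/2 × 8.052 × 10^-3 = 4.026 × 10^-3 mol
mass of MgO = 4.026 × 10^-3 × 40.30 = 0.1622 g
% MgO = 0.1622 / 0.3139 × 100 = 51.69 %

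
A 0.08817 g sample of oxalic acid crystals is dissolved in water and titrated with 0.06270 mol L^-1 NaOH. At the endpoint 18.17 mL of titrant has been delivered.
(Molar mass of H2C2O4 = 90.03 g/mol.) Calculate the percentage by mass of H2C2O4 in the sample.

H2C2O4 + 2 NaOH → Na2C2O4 + 2 H2O
n(NaOH) = 0.01817 L × 0.06270 mol/L = 1.139 × 10^-3 mol
From the 1:2 ratio, n(H2C2O4) = 1/2 × 1.139 × 10^-3 = 5.696 × 10^-4 mol
mass of H2C2O4 = 5.696 × 10^-4 × 90.03 g/mol = 0.05128 g
% H2C2O4 = 0.05128 / 0.08817 × 100 = 58.16 %

58.16 %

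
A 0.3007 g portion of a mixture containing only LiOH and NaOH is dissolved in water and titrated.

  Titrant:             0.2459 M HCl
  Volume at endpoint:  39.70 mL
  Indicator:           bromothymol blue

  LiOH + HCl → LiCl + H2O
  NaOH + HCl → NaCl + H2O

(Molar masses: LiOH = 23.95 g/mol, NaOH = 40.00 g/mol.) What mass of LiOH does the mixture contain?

n(HCl) = 0.03970 × 0.2459 = 9.762 × 10^-3 mol
Let x = n(LiOH), y = n(NaOH).
Titrant: 1x + 1y = 9.762 × 10^-3;  mass: 23.95x + 40.00y = 0.3007
Solving, x = 5.594 × 10^-3 mol, y = 4.168 × 10^-3 mol
mass of LiOH = 5.594 × 10^-3 × 23.95 = 0.1340 g

0.1340 g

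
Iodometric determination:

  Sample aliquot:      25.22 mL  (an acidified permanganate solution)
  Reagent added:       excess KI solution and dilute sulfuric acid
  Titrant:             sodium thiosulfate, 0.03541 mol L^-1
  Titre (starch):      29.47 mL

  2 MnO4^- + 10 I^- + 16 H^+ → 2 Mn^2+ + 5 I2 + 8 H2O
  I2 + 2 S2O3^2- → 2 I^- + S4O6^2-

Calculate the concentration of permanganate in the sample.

n(S2O3^2-) = 0.02947 × 0.03541 = 1.044 × 10^-3 mol
n(I2) = n(S2O3^2-)/2 = 5.218 × 10^-4 mol
From the 2:5 ratio, n(MnO4^-) in the aliquot = 2/5 × 5.218 × 10^-4 = 2.087 × 10^-4 mol
[MnO4^-] = 2.087 × 10^-4 / 0.02522 = 0.008275 mol/L

0.008275 mol/L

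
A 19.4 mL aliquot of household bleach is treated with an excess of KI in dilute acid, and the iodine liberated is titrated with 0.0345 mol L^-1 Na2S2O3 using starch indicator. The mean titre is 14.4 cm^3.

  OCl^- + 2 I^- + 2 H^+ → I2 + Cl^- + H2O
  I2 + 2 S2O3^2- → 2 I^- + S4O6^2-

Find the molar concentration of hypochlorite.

0.0128 mol/L

n(S2O3^2-) = 0.0144 × 0.0345 = 4.97 × 10^-4 mol
n(I2) = n(S2O3^2-)/2 = 2.48 × 10^-4 mol
n(OCl^-) in the aliquot = 2.48 × 10^-4 mol (1:1 ratio)
[OCl^-] = 2.48 × 10^-4 / 0.0194 = 0.0128 mol/L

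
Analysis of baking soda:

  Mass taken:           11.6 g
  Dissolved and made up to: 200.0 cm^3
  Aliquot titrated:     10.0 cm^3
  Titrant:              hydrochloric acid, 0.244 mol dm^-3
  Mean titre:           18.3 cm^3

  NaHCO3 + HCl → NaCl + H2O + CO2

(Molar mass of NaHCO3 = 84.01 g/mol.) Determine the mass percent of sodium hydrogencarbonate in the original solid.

64.7 %

n(HCl) per titration = 0.0183 × 0.244 = 4.47 × 10^-3 mol
n(NaHCO3) in each aliquot = 4.47 × 10^-3 mol (1:1 ratio)
n(NaHCO3) in the whole flask = 4.47 × 10^-3 × 200.0/10.0 = 0.0893 mol
mass of NaHCO3 = 0.0893 × 84.01 = 7.50 g
% NaHCO3 = 7.50 / 11.6 × 100 = 64.7 %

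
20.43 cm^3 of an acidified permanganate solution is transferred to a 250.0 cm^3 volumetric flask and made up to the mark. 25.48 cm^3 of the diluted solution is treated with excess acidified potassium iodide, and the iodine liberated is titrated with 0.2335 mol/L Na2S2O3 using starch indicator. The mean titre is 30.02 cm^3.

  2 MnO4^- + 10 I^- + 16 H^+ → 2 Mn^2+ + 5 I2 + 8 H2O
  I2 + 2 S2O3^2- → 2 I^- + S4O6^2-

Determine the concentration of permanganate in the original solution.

n(S2O3^2-) = 0.03002 × 0.2335 = 7.010 × 10^-3 mol
n(I2) = n(S2O3^2-)/2 = 3.505 × 10^-3 mol
From the 2:5 ratio, n(MnO4^-) in the aliquot = 2/5 × 3.505 × 10^-3 = 1.402 × 10^-3 mol
[MnO4^-]_dilute = 1.402 × 10^-3 / 0.02548 = 0.05502 mol/L
[MnO4^-]_original = 0.05502 × 250.0/20.43 = 0.6733 mol/L

0.6733 mol/L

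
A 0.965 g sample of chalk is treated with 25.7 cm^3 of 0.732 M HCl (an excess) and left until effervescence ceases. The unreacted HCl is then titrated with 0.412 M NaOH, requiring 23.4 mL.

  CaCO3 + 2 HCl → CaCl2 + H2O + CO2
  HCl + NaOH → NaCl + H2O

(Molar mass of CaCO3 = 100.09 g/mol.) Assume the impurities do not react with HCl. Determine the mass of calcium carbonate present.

n(HCl) added = 0.0257 × 0.732 = 0.0188 mol
n(NaOH) used in back-titration = 0.0234 × 0.412 = 9.64 × 10^-3 mol
n(HCl) left over = 9.64 × 10^-3 mol (1:1 ratio)
n(HCl) consumed by analyte = 0.0188 − 9.64 × 10^-3 = 9.17 × 10^-3 mol
From the 1:2 ratio, n(CaCO3) = 1/2 × 9.17 × 10^-3 = 4.59 × 10^-3 mol
mass of CaCO3 = 4.59 × 10^-3 × 100.09 = 0.459 g

0.459 g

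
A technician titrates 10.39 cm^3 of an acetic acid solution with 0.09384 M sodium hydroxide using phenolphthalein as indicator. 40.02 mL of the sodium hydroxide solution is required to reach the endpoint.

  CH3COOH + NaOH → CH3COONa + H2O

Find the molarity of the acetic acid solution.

n(NaOH) = 0.04002 L × 0.09384 mol/L = 3.755 × 10^-3 mol
n(CH3COOH) = 3.755 × 10^-3 mol (1:1 mole ratio)
[CH3COOH] = 3.755 × 10^-3 mol / 0.01039 L = 0.3615 mol/L

0.3615 M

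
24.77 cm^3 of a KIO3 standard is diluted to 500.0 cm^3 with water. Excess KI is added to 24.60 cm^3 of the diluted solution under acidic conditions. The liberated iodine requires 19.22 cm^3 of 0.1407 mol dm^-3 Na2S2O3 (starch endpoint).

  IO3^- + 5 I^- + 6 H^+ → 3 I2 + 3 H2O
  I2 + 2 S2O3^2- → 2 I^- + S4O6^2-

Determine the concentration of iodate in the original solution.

0.3698 mol/L

n(S2O3^2-) = 0.01922 × 0.1407 = 2.704 × 10^-3 mol
n(I2) = n(S2O3^2-)/2 = 1.352 × 10^-3 mol
From the 1:3 ratio, n(IO3^-) in the aliquot = 1/3 × 1.352 × 10^-3 = 4.507 × 10^-4 mol
[IO3^-]_dilute = 4.507 × 10^-4 / 0.02460 = 0.01832 mol/L
[IO3^-]_original = 0.01832 × 500.0/24.77 = 0.3698 mol/L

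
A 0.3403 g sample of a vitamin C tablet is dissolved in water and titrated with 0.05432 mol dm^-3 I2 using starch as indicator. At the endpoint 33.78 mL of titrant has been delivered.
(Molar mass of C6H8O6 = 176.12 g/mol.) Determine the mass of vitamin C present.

C6H8O6 + I2 → C6H6O6 + 2 HI
n(I2) = 0.03378 L × 0.05432 mol/L = 1.835 × 10^-3 mol
n(C6H8O6) = 1.835 × 10^-3 mol (1:1 ratio)
mass of C6H8O6 = 1.835 × 10^-3 × 176.12 g/mol = 0.3232 g

0.3232 g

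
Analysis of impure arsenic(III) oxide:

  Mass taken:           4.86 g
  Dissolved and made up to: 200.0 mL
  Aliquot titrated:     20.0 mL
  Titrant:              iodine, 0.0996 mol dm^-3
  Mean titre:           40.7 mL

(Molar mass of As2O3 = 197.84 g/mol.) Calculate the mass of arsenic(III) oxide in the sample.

4.01 g

As2O3 + 2 I2 + 2 H2O → As2O5 + 4 HI
n(I2) per titration = 0.0407 × 0.0996 = 4.05 × 10^-3 mol
From the 1:2 ratio, n(As2O3) in each aliquot = 1/2 × 4.05 × 10^-3 = 2.03 × 10^-3 mol
n(As2O3) in the whole flask = 2.03 × 10^-3 × 200.0/20.0 = 0.0203 mol
mass of As2O3 = 0.0203 × 197.84 = 4.01 g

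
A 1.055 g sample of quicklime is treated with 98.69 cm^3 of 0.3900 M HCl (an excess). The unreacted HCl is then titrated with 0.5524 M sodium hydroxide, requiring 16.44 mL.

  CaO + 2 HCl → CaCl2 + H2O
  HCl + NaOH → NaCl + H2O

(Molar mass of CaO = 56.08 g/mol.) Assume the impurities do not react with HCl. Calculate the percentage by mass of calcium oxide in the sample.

78.16 %

n(HCl) added = 0.09869 × 0.3900 = 0.03849 mol
n(NaOH) used in back-titration = 0.01644 × 0.5524 = 9.081 × 10^-3 mol
n(HCl) left over = 9.081 × 10^-3 mol (1:1 ratio)
n(HCl) consumed by analyte = 0.03849 − 9.081 × 10^-3 = 0.02941 mol
From the 1:2 ratio, n(CaO) = 1/2 × 0.02941 = 0.01470 mol
mass of CaO = 0.01470 × 56.08 = 0.8246 g
% CaO = 0.8246 / 1.055 × 100 = 78.16 %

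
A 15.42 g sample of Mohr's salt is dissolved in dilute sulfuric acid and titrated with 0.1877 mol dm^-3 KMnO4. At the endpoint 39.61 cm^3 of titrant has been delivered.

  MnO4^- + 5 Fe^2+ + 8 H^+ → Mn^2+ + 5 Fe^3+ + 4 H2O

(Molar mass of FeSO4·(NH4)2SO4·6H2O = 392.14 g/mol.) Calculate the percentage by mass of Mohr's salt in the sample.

94.54 %

n(KMnO4) = 0.03961 L × 0.1877 mol/L = 7.435 × 10^-3 mol
From the 5:1 ratio, n(FeSO4·(NH4)2SO4·6H2O) = 5/1 × 7.435 × 10^-3 = 0.03717 mol
mass of FeSO4·(NH4)2SO4·6H2O = 0.03717 × 392.14 g/mol = 14.58 g
% FeSO4·(NH4)2SO4·6H2O = 14.58 / 15.42 × 100 = 94.54 %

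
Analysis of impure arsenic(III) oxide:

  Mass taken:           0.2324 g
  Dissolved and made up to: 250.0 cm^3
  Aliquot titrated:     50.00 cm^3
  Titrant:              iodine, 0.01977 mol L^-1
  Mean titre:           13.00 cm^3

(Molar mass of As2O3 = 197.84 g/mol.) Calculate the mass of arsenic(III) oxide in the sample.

As2O3 + 2 I2 + 2 H2O → As2O5 + 4 HI
n(I2) per titration = 0.01300 × 0.01977 = 2.570 × 10^-4 mol
From the 1:2 ratio, n(As2O3) in each aliquot = 1/2 × 2.570 × 10^-4 = 1.285 × 10^-4 mol
n(As2O3) in the whole flask = 1.285 × 10^-4 × 250.0/50.00 = 6.425 × 10^-4 mol
mass of As2O3 = 6.425 × 10^-4 × 197.84 = 0.1271 g

0.1271 g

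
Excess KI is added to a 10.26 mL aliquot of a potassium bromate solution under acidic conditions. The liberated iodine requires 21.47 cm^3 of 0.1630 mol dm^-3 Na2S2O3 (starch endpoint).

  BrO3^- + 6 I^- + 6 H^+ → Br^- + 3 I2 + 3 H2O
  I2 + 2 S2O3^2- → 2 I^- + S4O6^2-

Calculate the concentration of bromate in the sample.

0.05685 mol/L

n(S2O3^2-) = 0.02147 × 0.1630 = 3.500 × 10^-3 mol
n(I2) = n(S2O3^2-)/2 = 1.750 × 10^-3 mol
From the 1:3 ratio, n(BrO3^-) in the aliquot = 1/3 × 1.750 × 10^-3 = 5.833 × 10^-4 mol
[BrO3^-] = 5.833 × 10^-4 / 0.01026 = 0.05685 mol/L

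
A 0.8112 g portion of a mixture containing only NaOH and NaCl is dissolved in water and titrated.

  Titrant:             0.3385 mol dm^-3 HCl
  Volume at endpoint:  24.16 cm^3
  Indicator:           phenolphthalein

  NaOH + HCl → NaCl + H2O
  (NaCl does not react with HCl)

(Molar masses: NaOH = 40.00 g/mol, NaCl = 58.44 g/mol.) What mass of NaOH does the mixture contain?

0.3271 g

n(HCl) = 0.02416 × 0.3385 = 8.178 × 10^-3 mol
Let x = n(NaOH), y = n(NaCl).
Titrant: 1x = 8.178 × 10^-3;  mass: 40.00x + 58.44y = 0.8112
Solving, x = 8.178 × 10^-3 mol, y = 8.283 × 10^-3 mol
mass of NaOH = 8.178 × 10^-3 × 40.00 = 0.3271 g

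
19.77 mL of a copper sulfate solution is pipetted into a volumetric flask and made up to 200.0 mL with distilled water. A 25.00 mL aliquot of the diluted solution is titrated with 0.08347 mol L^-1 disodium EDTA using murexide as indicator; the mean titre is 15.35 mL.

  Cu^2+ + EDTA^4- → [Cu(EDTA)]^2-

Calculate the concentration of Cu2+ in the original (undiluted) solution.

0.5185 mol/L

n(EDTA) = 0.01535 × 0.08347 = 1.281 × 10^-3 mol
n(Cu2+) in the aliquot = 1.281 × 10^-3 mol (1:1 ratio)
[Cu2+]_dilute = 1.281 × 10^-3 / 0.02500 = 0.05125 mol/L
Dilution factor = 200.0 / 19.77 = 10.12
[Cu2+]_stock = 0.05125 × 10.12 = 0.5185 mol/L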